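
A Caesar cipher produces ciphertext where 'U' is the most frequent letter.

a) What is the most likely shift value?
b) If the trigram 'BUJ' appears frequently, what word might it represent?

Step 1: In English, 'E' is the most frequent letter (12.7%).
Step 2: The most frequent ciphertext letter is 'U' (position 20).
Step 3: Shift = (20 - 4) mod 26 = 16.
Step 4: Decrypt 'BUJ' by shifting back 16:
  B -> L
  U -> E
  J -> T
Step 5: 'BUJ' decrypts to 'LET'.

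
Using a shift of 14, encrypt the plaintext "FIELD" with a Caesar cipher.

Step 1: For each letter, shift forward by 14 positions (mod 26).
  F (position 5) -> position (5+14) mod 26 = 19 -> T
  I (position 8) -> position (8+14) mod 26 = 22 -> W
  E (position 4) -> position (4+14) mod 26 = 18 -> S
  L (position 11) -> position (11+14) mod 26 = 25 -> Z
  D (position 3) -> position (3+14) mod 26 = 17 -> R
Result: TWSZR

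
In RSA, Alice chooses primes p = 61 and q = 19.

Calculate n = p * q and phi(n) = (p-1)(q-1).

Step 1: n = p * q = 61 * 19 = 1159.
Step 2: phi(n) = (p-1)(q-1) = 60 * 18 = 1080.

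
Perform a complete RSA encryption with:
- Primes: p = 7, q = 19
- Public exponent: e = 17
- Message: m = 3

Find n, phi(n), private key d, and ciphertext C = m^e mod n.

Step 1: n = 7 * 19 = 133.
Step 2: phi(n) = (7-1)(19-1) = 6 * 18 = 108.
Step 3: Find d = 17^(-1) mod 108 = 89.
  Verify: 17 * 89 = 1513 = 1 (mod 108).
Step 4: C = 3^17 mod 133 = 89.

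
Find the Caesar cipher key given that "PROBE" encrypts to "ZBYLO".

Step 1: Compare first letters: P (position 15) -> Z (position 25).
Step 2: Shift = (25 - 15) mod 26 = 10.
The shift value is 10.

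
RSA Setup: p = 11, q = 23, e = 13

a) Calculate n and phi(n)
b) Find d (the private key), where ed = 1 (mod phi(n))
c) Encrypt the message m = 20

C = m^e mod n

Step 1: n = 11 * 23 = 253.
Step 2: phi(n) = (11-1)(23-1) = 10 * 22 = 220.
Step 3: Find d = 13^(-1) mod 220 = 17.
  Verify: 13 * 17 = 221 = 1 (mod 220).
Step 4: C = 20^13 mod 253 = 14.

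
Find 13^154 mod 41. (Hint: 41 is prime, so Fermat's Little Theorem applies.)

Step 1: Since 41 is prime, by Fermat's Little Theorem: 13^40 = 1 (mod 41).
Step 2: Reduce exponent: 154 mod 40 = 34.
Step 3: So 13^154 = 13^34 (mod 41).
Step 4: 13^34 mod 41 = 21.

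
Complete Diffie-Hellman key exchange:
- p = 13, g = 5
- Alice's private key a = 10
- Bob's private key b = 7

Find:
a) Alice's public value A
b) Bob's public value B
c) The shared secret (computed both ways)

Step 1: A = g^a mod p = 5^10 mod 13 = 12.
Step 2: B = g^b mod p = 5^7 mod 13 = 8.
Step 3: Alice computes s = B^a mod p = 8^10 mod 13 = 12.
Step 4: Bob computes s = A^b mod p = 12^7 mod 13 = 12.
Both sides agree: shared secret = 12.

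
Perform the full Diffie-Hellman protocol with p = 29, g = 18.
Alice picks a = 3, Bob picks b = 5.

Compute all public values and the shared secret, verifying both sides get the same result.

Step 1: A = g^a mod p = 18^3 mod 29 = 3.
Step 2: B = g^b mod p = 18^5 mod 29 = 15.
Step 3: Alice computes s = B^a mod p = 15^3 mod 29 = 11.
Step 4: Bob computes s = A^b mod p = 3^5 mod 29 = 11.
Both sides agree: shared secret = 11.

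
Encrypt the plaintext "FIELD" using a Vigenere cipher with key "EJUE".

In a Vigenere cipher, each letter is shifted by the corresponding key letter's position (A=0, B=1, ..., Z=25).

Step 1: Repeat key to match plaintext length:
  Plaintext: FIELD
  Key:       EJUEE
Step 2: Encrypt each letter:
  F(5) + E(4) = (5+4) mod 26 = 9 = J
  I(8) + J(9) = (8+9) mod 26 = 17 = R
  E(4) + U(20) = (4+20) mod 26 = 24 = Y
  L(11) + E(4) = (11+4) mod 26 = 15 = P
  D(3) + E(4) = (3+4) mod 26 = 7 = H
Ciphertext: JRYPH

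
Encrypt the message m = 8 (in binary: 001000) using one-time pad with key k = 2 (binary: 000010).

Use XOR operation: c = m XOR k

Step 1: Write out the XOR operation bit by bit:
  Message: 001000
  Key:     000010
  XOR:     001010
Step 2: Convert to decimal: 001010 = 10.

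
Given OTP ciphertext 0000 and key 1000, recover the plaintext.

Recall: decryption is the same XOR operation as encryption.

Step 1: XOR ciphertext with key:
  Ciphertext: 0000
  Key:        1000
  XOR:        1000
Step 2: Plaintext = 1000 = 8 in decimal.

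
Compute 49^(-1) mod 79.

Step 1: We need x such that 49 * x = 1 (mod 79).
Step 2: Using the extended Euclidean algorithm or trial:
  49 * 50 = 2450 = 31 * 79 + 1.
Step 3: Since 2450 mod 79 = 1, the inverse is x = 50.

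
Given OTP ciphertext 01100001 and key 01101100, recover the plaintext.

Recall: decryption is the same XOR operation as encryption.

Step 1: XOR ciphertext with key:
  Ciphertext: 01100001
  Key:        01101100
  XOR:        00001101
Step 2: Plaintext = 00001101 = 13 in decimal.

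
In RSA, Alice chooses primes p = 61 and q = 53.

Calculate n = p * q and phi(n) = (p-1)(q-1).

Step 1: n = p * q = 61 * 53 = 3233.
Step 2: phi(n) = (p-1)(q-1) = 60 * 52 = 3120.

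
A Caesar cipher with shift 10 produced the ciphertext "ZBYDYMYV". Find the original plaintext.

Step 1: Reverse the shift by subtracting 10 from each letter position.
  Z (position 25) -> position (25-10) mod 26 = 15 -> P
  B (position 1) -> position (1-10) mod 26 = 17 -> R
  Y (position 24) -> position (24-10) mod 26 = 14 -> O
  D (position 3) -> position (3-10) mod 26 = 19 -> T
  Y (position 24) -> position (24-10) mod 26 = 14 -> O
  M (position 12) -> position (12-10) mod 26 = 2 -> C
  Y (position 24) -> position (24-10) mod 26 = 14 -> O
  V (position 21) -> position (21-10) mod 26 = 11 -> L
Decrypted message: PROTOCOL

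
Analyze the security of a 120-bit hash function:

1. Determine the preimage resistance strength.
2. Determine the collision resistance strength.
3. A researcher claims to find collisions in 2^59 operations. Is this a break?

Step 1: Preimage resistance requires brute-force of 2^120 operations.
Step 2: Collision resistance (birthday bound) = 2^(120/2) = 2^60.
Step 3: The claimed attack costs 2^59 operations.
Step 4: Since 2^59 < 2^60, the claimed attack beats the generic birthday bound, so collision resistance is broken.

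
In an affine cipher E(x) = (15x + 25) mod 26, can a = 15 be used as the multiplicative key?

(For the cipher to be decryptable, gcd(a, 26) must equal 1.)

Step 1: Compute gcd(15, 26).
Step 2: gcd(15, 26) = 1.
Since gcd = 1, 15 is coprime with 26, so it is a valid key.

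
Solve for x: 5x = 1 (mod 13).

Step 1: We need x such that 5 * x = 1 (mod 13).
Step 2: Using the extended Euclidean algorithm or trial:
  5 * 8 = 40 = 3 * 13 + 1.
Step 3: Since 40 mod 13 = 1, the inverse is x = 8.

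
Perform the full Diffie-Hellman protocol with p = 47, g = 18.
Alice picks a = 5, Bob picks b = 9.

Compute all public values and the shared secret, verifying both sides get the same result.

Step 1: A = g^a mod p = 18^5 mod 47 = 27.
Step 2: B = g^b mod p = 18^9 mod 47 = 17.
Step 3: Alice computes s = B^a mod p = 17^5 mod 47 = 34.
Step 4: Bob computes s = A^b mod p = 27^9 mod 47 = 34.
Both sides agree: shared secret = 34.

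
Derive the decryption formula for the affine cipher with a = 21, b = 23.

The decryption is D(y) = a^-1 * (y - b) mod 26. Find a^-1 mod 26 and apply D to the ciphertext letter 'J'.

Step 1: Find a^-1, the modular inverse of 21 mod 26.
Step 2: We need 21 * a^-1 = 1 (mod 26).
Step 3: 21 * 5 = 105 = 4 * 26 + 1, so a^-1 = 5.
Step 4: D(y) = 5(y - 23) mod 26.
Step 5: Apply to 'J' (y = 9): D(9) = 5 * (9 - 23) mod 26 = 5 * -14 mod 26 = 8 -> 'I'.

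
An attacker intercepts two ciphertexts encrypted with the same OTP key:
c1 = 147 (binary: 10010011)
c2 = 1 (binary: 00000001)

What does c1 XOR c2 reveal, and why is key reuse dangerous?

Step 1: c1 XOR c2 = (m1 XOR k) XOR (m2 XOR k).
Step 2: By XOR associativity/commutativity: = m1 XOR m2 XOR k XOR k = m1 XOR m2.
Step 3: 10010011 XOR 00000001 = 10010010 = 146.
Step 4: The key cancels out! An attacker learns m1 XOR m2 = 146, revealing the relationship between plaintexts.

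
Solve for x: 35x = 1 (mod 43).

Step 1: We need x such that 35 * x = 1 (mod 43).
Step 2: Using the extended Euclidean algorithm or trial:
  35 * 16 = 560 = 13 * 43 + 1.
Step 3: Since 560 mod 43 = 1, the inverse is x = 16.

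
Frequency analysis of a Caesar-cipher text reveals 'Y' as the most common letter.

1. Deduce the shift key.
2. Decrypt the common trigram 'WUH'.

Step 1: In English, 'E' is the most frequent letter (12.7%).
Step 2: The most frequent ciphertext letter is 'Y' (position 24).
Step 3: Shift = (24 - 4) mod 26 = 20.
Step 4: Decrypt 'WUH' by shifting back 20:
  W -> C
  U -> A
  H -> N
Step 5: 'WUH' decrypts to 'CAN'.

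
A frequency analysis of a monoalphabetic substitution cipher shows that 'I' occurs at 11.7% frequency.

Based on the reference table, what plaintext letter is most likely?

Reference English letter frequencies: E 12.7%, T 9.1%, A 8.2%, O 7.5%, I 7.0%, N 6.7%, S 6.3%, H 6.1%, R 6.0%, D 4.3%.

Step 1: The observed frequency is 11.7%.
Step 2: Compare with English frequencies:
  E: 12.7% (difference: 1.0%) <-- closest
  T: 9.1% (difference: 2.6%)
  A: 8.2% (difference: 3.5%)
  O: 7.5% (difference: 4.2%)
  I: 7.0% (difference: 4.7%)
  N: 6.7% (difference: 5.0%)
  S: 6.3% (difference: 5.4%)
  H: 6.1% (difference: 5.6%)
  R: 6.0% (difference: 5.7%)
  D: 4.3% (difference: 7.4%)
Step 3: 'I' most likely represents 'E' (frequency 12.7%).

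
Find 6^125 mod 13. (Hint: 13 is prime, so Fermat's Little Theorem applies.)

Step 1: Since 13 is prime, by Fermat's Little Theorem: 6^12 = 1 (mod 13).
Step 2: Reduce exponent: 125 mod 12 = 5.
Step 3: So 6^125 = 6^5 (mod 13).
Step 4: 6^5 mod 13 = 2.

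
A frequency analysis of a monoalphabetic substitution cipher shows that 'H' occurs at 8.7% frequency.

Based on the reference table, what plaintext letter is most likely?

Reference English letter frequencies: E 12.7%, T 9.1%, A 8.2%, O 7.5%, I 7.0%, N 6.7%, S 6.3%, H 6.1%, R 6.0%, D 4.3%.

Step 1: The observed frequency is 8.7%.
Step 2: Compare with English frequencies:
  E: 12.7% (difference: 4.0%)
  T: 9.1% (difference: 0.4%) <-- closest
  A: 8.2% (difference: 0.5%)
  O: 7.5% (difference: 1.2%)
  I: 7.0% (difference: 1.7%)
  N: 6.7% (difference: 2.0%)
  S: 6.3% (difference: 2.4%)
  H: 6.1% (difference: 2.6%)
  R: 6.0% (difference: 2.7%)
  D: 4.3% (difference: 4.4%)
Step 3: 'H' most likely represents 'T' (frequency 9.1%).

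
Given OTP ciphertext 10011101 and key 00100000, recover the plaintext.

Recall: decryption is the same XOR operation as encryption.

Step 1: XOR ciphertext with key:
  Ciphertext: 10011101
  Key:        00100000
  XOR:        10111101
Step 2: Plaintext = 10111101 = 189 in decimal.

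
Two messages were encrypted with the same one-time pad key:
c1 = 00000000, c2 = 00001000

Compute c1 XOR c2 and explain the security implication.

Step 1: c1 XOR c2 = (m1 XOR k) XOR (m2 XOR k).
Step 2: By XOR associativity/commutativity: = m1 XOR m2 XOR k XOR k = m1 XOR m2.
Step 3: 00000000 XOR 00001000 = 00001000 = 8.
Step 4: The key cancels out! An attacker learns m1 XOR m2 = 8, revealing the relationship between plaintexts.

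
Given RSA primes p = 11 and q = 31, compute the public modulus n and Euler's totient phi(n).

Step 1: n = p * q = 11 * 31 = 341.
Step 2: phi(n) = (p-1)(q-1) = 10 * 30 = 300.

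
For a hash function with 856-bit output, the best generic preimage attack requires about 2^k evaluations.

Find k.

Step 1: The hash has a 856-bit output.
Step 2: Preimage resistance means: given a digest h(x), it should be infeasible to find any input that hashes to it.
With a 856-bit output there are 2^856 possible digests, so a generic brute-force preimage search costs about 2^856 evaluations.
Step 3: Security level = 856 bits.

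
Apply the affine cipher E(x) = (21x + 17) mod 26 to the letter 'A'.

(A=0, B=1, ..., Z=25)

Step 1: Convert 'A' to number: x = 0.
Step 2: E(0) = (21 * 0 + 17) mod 26 = 17 mod 26 = 17.
Step 3: Convert 17 back to letter: R.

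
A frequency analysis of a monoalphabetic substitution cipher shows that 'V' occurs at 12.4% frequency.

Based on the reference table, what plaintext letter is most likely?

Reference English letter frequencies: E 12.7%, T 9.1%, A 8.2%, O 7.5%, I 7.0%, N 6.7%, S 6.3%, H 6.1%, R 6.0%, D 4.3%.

Step 1: The observed frequency is 12.4%.
Step 2: Compare with English frequencies:
  E: 12.7% (difference: 0.3%) <-- closest
  T: 9.1% (difference: 3.3%)
  A: 8.2% (difference: 4.2%)
  O: 7.5% (difference: 4.9%)
  I: 7.0% (difference: 5.4%)
  N: 6.7% (difference: 5.7%)
  S: 6.3% (difference: 6.1%)
  H: 6.1% (difference: 6.3%)
  R: 6.0% (difference: 6.4%)
  D: 4.3% (difference: 8.1%)
Step 3: 'V' most likely represents 'E' (frequency 12.7%).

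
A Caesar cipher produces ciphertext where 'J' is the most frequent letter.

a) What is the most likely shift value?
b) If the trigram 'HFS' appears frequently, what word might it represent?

Step 1: In English, 'E' is the most frequent letter (12.7%).
Step 2: The most frequent ciphertext letter is 'J' (position 9).
Step 3: Shift = (9 - 4) mod 26 = 5.
Step 4: Decrypt 'HFS' by shifting back 5:
  H -> C
  F -> A
  S -> N
Step 5: 'HFS' decrypts to 'CAN'.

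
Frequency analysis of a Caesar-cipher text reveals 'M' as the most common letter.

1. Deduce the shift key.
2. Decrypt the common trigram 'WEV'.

Step 1: In English, 'E' is the most frequent letter (12.7%).
Step 2: The most frequent ciphertext letter is 'M' (position 12).
Step 3: Shift = (12 - 4) mod 26 = 8.
Step 4: Decrypt 'WEV' by shifting back 8:
  W -> O
  E -> W
  V -> N
Step 5: 'WEV' decrypts to 'OWN'.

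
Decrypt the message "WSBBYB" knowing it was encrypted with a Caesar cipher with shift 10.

Step 1: Reverse the shift by subtracting 10 from each letter position.
  W (position 22) -> position (22-10) mod 26 = 12 -> M
  S (position 18) -> position (18-10) mod 26 = 8 -> I
  B (position 1) -> position (1-10) mod 26 = 17 -> R
  B (position 1) -> position (1-10) mod 26 = 17 -> R
  Y (position 24) -> position (24-10) mod 26 = 14 -> O
  B (position 1) -> position (1-10) mod 26 = 17 -> R
Decrypted message: MIRROR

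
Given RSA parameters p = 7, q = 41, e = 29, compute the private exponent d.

Step 1: n = 7 * 41 = 287.
Step 2: phi(n) = 6 * 40 = 240.
Step 3: Find d such that 29 * d = 1 (mod 240).
Step 4: d = 29^(-1) mod 240 = 149.
Verification: 29 * 149 = 4321 = 18 * 240 + 1.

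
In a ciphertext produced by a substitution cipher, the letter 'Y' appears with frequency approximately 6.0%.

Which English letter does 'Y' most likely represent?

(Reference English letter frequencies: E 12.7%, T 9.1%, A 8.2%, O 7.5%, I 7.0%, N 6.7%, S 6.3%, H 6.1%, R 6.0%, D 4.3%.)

Step 1: The observed frequency is 6.0%.
Step 2: Compare with English frequencies:
  E: 12.7% (difference: 6.7%)
  T: 9.1% (difference: 3.1%)
  A: 8.2% (difference: 2.2%)
  O: 7.5% (difference: 1.5%)
  I: 7.0% (difference: 1.0%)
  N: 6.7% (difference: 0.7%)
  S: 6.3% (difference: 0.3%)
  H: 6.1% (difference: 0.1%)
  R: 6.0% (difference: 0.0%) <-- closest
  D: 4.3% (difference: 1.7%)
Step 3: 'Y' most likely represents 'R' (frequency 6.0%).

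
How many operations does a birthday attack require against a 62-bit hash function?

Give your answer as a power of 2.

Step 1: The birthday paradox gives collision probability ~50% after sqrt(2^n) = 2^(n/2) hashes.
Step 2: For 62-bit output: 2^(62/2) = 2^31.
Step 3: Approximately 2^31 hash computations needed.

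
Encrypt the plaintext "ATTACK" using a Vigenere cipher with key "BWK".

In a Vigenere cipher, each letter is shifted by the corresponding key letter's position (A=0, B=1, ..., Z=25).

Step 1: Repeat key to match plaintext length:
  Plaintext: ATTACK
  Key:       BWKBWK
Step 2: Encrypt each letter:
  A(0) + B(1) = (0+1) mod 26 = 1 = B
  T(19) + W(22) = (19+22) mod 26 = 15 = P
  T(19) + K(10) = (19+10) mod 26 = 3 = D
  A(0) + B(1) = (0+1) mod 26 = 1 = B
  C(2) + W(22) = (2+22) mod 26 = 24 = Y
  K(10) + K(10) = (10+10) mod 26 = 20 = U
Ciphertext: BPDBYU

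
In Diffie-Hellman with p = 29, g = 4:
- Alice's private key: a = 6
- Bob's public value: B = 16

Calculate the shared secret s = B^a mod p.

Step 1: s = B^a mod p = 16^6 mod 29.
  16^1 mod 29 = 16
  16^2 mod 29 = (16 * 16) mod 29 = 24
  16^3 mod 29 = (24 * 16) mod 29 = 7
  16^4 mod 29 = (7 * 16) mod 29 = 25
  16^5 mod 29 = (25 * 16) mod 29 = 23
  16^6 mod 29 = (23 * 16) mod 29 = 20
Result: shared secret = 20.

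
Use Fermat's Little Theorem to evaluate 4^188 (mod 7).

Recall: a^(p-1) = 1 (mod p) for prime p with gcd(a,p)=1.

Step 1: Since 7 is prime, by Fermat's Little Theorem: 4^6 = 1 (mod 7).
Step 2: Reduce exponent: 188 mod 6 = 2.
Step 3: So 4^188 = 4^2 (mod 7).
Step 4: 4^2 mod 7 = 2.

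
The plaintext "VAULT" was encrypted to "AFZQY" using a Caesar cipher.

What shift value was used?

Step 1: Compare first letters: V (position 21) -> A (position 0).
Step 2: Shift = (0 - 21) mod 26 = 5.
The shift value is 5.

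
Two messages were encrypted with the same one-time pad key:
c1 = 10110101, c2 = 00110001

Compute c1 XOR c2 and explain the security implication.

Step 1: c1 XOR c2 = (m1 XOR k) XOR (m2 XOR k).
Step 2: By XOR associativity/commutativity: = m1 XOR m2 XOR k XOR k = m1 XOR m2.
Step 3: 10110101 XOR 00110001 = 10000100 = 132.
Step 4: The key cancels out! An attacker learns m1 XOR m2 = 132, revealing the relationship between plaintexts.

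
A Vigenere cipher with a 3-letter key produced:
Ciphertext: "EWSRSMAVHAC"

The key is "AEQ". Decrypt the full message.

Step 1: Key 'AEQ' has length 3. Extended key: AEQAEQAEQAE
Step 2: Decrypt each position:
  E(4) - A(0) = 4 = E
  W(22) - E(4) = 18 = S
  S(18) - Q(16) = 2 = C
  R(17) - A(0) = 17 = R
  S(18) - E(4) = 14 = O
  M(12) - Q(16) = 22 = W
  A(0) - A(0) = 0 = A
  V(21) - E(4) = 17 = R
  H(7) - Q(16) = 17 = R
  A(0) - A(0) = 0 = A
  C(2) - E(4) = 24 = Y
Plaintext: ESCROWARRAY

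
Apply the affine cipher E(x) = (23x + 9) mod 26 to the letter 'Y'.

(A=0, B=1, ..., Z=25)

Step 1: Convert 'Y' to number: x = 24.
Step 2: E(24) = (23 * 24 + 9) mod 26 = 561 mod 26 = 15.
Step 3: Convert 15 back to letter: P.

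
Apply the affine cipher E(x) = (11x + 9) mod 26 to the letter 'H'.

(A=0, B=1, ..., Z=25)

Step 1: Convert 'H' to number: x = 7.
Step 2: E(7) = (11 * 7 + 9) mod 26 = 86 mod 26 = 8.
Step 3: Convert 8 back to letter: I.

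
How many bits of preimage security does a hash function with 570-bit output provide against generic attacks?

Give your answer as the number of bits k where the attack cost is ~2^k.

Step 1: The hash has a 570-bit output.
Step 2: Preimage resistance means: given a digest h(x), it should be infeasible to find any input that hashes to it.
With a 570-bit output there are 2^570 possible digests, so a generic brute-force preimage search costs about 2^570 evaluations.
Step 3: Security level = 570 bits.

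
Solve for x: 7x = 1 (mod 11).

Step 1: We need x such that 7 * x = 1 (mod 11).
Step 2: Using the extended Euclidean algorithm or trial:
  7 * 8 = 56 = 5 * 11 + 1.
Step 3: Since 56 mod 11 = 1, the inverse is x = 8.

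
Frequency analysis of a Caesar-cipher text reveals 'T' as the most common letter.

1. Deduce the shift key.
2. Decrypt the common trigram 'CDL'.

Step 1: In English, 'E' is the most frequent letter (12.7%).
Step 2: The most frequent ciphertext letter is 'T' (position 19).
Step 3: Shift = (19 - 4) mod 26 = 15.
Step 4: Decrypt 'CDL' by shifting back 15:
  C -> N
  D -> O
  L -> W
Step 5: 'CDL' decrypts to 'NOW'.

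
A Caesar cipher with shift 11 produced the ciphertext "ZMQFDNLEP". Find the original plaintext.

Step 1: Reverse the shift by subtracting 11 from each letter position.
  Z (position 25) -> position (25-11) mod 26 = 14 -> O
  M (position 12) -> position (12-11) mod 26 = 1 -> B
  Q (position 16) -> position (16-11) mod 26 = 5 -> F
  F (position 5) -> position (5-11) mod 26 = 20 -> U
  D (position 3) -> position (3-11) mod 26 = 18 -> S
  N (position 13) -> position (13-11) mod 26 = 2 -> C
  L (position 11) -> position (11-11) mod 26 = 0 -> A
  E (position 4) -> position (4-11) mod 26 = 19 -> T
  P (position 15) -> position (15-11) mod 26 = 4 -> E
Decrypted message: OBFUSCATE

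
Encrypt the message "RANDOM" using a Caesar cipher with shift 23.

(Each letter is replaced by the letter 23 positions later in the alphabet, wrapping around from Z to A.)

Step 1: For each letter, shift forward by 23 positions (mod 26).
  R (position 17) -> position (17+23) mod 26 = 14 -> O
  A (position 0) -> position (0+23) mod 26 = 23 -> X
  N (position 13) -> position (13+23) mod 26 = 10 -> K
  D (position 3) -> position (3+23) mod 26 = 0 -> A
  O (position 14) -> position (14+23) mod 26 = 11 -> L
  M (position 12) -> position (12+23) mod 26 = 9 -> J
Result: OXKALJ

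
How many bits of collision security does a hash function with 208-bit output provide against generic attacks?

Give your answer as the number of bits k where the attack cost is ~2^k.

Step 1: The hash has a 208-bit output.
Step 2: Collision resistance means it should be infeasible to find any x != y with h(x) = h(y).
By the birthday bound, a generic collision search succeeds after about sqrt(2^208) = 2^(208/2) = 2^104 evaluations.
Step 3: Security level = 104 bits.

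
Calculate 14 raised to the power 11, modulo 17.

Step 1: Compute 14^11 mod 17 step by step, reducing modulo 17 at each step.
  14^1 mod 17 = 14
  14^2 mod 17 = (14 * 14) mod 17 = 9
  14^3 mod 17 = (9 * 14) mod 17 = 7
  14^4 mod 17 = (7 * 14) mod 17 = 13
  14^5 mod 17 = (13 * 14) mod 17 = 12
  14^6 mod 17 = (12 * 14) mod 17 = 15
  14^7 mod 17 = (15 * 14) mod 17 = 6
  14^8 mod 17 = (6 * 14) mod 17 = 16
  14^9 mod 17 = (16 * 14) mod 17 = 3
  14^10 mod 17 = (3 * 14) mod 17 = 8
  14^11 mod 17 = (8 * 14) mod 17 = 10
Step 2: Result = 10.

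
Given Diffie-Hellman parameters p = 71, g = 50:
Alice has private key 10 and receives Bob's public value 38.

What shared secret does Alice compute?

Step 1: s = B^a mod p = 38^10 mod 71.
  38^1 mod 71 = 38
  38^2 mod 71 = (38 * 38) mod 71 = 24
  38^3 mod 71 = (24 * 38) mod 71 = 60
  38^4 mod 71 = (60 * 38) mod 71 = 8
  38^5 mod 71 = (8 * 38) mod 71 = 20
  38^6 mod 71 = (20 * 38) mod 71 = 50
  38^7 mod 71 = (50 * 38) mod 71 = 54
  38^8 mod 71 = (54 * 38) mod 71 = 64
  38^9 mod 71 = (64 * 38) mod 71 = 18
  38^10 mod 71 = (18 * 38) mod 71 = 45
Result: shared secret = 45.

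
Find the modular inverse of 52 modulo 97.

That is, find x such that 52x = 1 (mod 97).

Step 1: We need x such that 52 * x = 1 (mod 97).
Step 2: Using the extended Euclidean algorithm or trial:
  52 * 28 = 1456 = 15 * 97 + 1.
Step 3: Since 1456 mod 97 = 1, the inverse is x = 28.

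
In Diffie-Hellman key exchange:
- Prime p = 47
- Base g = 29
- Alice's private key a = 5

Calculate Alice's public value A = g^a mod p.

Step 1: A = g^a mod p = 29^5 mod 47.
  29^1 mod 47 = 29
  29^2 mod 47 = (29 * 29) mod 47 = 42
  29^3 mod 47 = (42 * 29) mod 47 = 43
  29^4 mod 47 = (43 * 29) mod 47 = 25
  29^5 mod 47 = (25 * 29) mod 47 = 20
Result: A = 20.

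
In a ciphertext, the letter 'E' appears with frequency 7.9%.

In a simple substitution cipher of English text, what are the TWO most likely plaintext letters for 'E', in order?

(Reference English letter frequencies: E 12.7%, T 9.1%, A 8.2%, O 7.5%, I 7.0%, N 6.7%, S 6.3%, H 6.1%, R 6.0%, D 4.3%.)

Step 1: Observed frequency of 'E' is 7.9%.
Step 2: Compute distances to each reference frequency and sort:
  A (8.2%): difference = 0.3% <-- BEST
  O (7.5%): difference = 0.4% <-- RUNNER-UP
  I (7.0%): difference = 0.9%
  T (9.1%): difference = 1.2%
  N (6.7%): difference = 1.2%
Step 3: Most likely is 'A' (8.2%, diff 0.3%); second most likely is 'O' (7.5%, diff 0.4%).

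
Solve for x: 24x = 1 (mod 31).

Step 1: We need x such that 24 * x = 1 (mod 31).
Step 2: Using the extended Euclidean algorithm or trial:
  24 * 22 = 528 = 17 * 31 + 1.
Step 3: Since 528 mod 31 = 1, the inverse is x = 22.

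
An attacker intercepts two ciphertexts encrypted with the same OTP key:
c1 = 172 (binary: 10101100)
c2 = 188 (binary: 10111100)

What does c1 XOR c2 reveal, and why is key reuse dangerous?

Step 1: c1 XOR c2 = (m1 XOR k) XOR (m2 XOR k).
Step 2: By XOR associativity/commutativity: = m1 XOR m2 XOR k XOR k = m1 XOR m2.
Step 3: 10101100 XOR 10111100 = 00010000 = 16.
Step 4: The key cancels out! An attacker learns m1 XOR m2 = 16, revealing the relationship between plaintexts.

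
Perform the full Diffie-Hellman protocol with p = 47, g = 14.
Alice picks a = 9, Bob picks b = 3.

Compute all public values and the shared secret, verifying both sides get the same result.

Step 1: A = g^a mod p = 14^9 mod 47 = 4.
Step 2: B = g^b mod p = 14^3 mod 47 = 18.
Step 3: Alice computes s = B^a mod p = 18^9 mod 47 = 17.
Step 4: Bob computes s = A^b mod p = 4^3 mod 47 = 17.
Both sides agree: shared secret = 17.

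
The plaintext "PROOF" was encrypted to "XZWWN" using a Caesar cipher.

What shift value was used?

Step 1: Compare first letters: P (position 15) -> X (position 23).
Step 2: Shift = (23 - 15) mod 26 = 8.
The shift value is 8.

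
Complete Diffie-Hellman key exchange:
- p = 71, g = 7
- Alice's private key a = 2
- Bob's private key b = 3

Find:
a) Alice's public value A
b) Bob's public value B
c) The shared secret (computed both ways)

Step 1: A = g^a mod p = 7^2 mod 71 = 49.
Step 2: B = g^b mod p = 7^3 mod 71 = 59.
Step 3: Alice computes s = B^a mod p = 59^2 mod 71 = 2.
Step 4: Bob computes s = A^b mod p = 49^3 mod 71 = 2.
Both sides agree: shared secret = 2.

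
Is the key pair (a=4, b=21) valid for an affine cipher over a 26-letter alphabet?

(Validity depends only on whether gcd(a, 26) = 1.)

Step 1: Compute gcd(4, 26).
Step 2: gcd(4, 26) = 2.
Since gcd = 2 != 1, 4 shares a common factor with 26, so it cannot be used.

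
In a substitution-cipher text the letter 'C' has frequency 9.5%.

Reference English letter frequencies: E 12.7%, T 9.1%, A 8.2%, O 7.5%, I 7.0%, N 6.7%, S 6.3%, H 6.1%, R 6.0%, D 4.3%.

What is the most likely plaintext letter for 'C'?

Step 1: The observed frequency is 9.5%.
Step 2: Compare with English frequencies:
  E: 12.7% (difference: 3.2%)
  T: 9.1% (difference: 0.4%) <-- closest
  A: 8.2% (difference: 1.3%)
  O: 7.5% (difference: 2.0%)
  I: 7.0% (difference: 2.5%)
  N: 6.7% (difference: 2.8%)
  S: 6.3% (difference: 3.2%)
  H: 6.1% (difference: 3.4%)
  R: 6.0% (difference: 3.5%)
  D: 4.3% (difference: 5.2%)
Step 3: 'C' most likely represents 'T' (frequency 9.1%).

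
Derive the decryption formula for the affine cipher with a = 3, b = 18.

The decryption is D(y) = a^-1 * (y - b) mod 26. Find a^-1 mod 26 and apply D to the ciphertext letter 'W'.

Step 1: Find a^-1, the modular inverse of 3 mod 26.
Step 2: We need 3 * a^-1 = 1 (mod 26).
Step 3: 3 * 9 = 27 = 1 * 26 + 1, so a^-1 = 9.
Step 4: D(y) = 9(y - 18) mod 26.
Step 5: Apply to 'W' (y = 22): D(22) = 9 * (22 - 18) mod 26 = 9 * 4 mod 26 = 10 -> 'K'.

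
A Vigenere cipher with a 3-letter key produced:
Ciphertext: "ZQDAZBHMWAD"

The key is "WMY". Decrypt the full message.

Step 1: Key 'WMY' has length 3. Extended key: WMYWMYWMYWM
Step 2: Decrypt each position:
  Z(25) - W(22) = 3 = D
  Q(16) - M(12) = 4 = E
  D(3) - Y(24) = 5 = F
  A(0) - W(22) = 4 = E
  Z(25) - M(12) = 13 = N
  B(1) - Y(24) = 3 = D
  H(7) - W(22) = 11 = L
  M(12) - M(12) = 0 = A
  W(22) - Y(24) = 24 = Y
  A(0) - W(22) = 4 = E
  D(3) - M(12) = 17 = R
Plaintext: DEFENDLAYER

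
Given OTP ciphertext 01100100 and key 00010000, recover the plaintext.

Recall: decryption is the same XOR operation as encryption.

Step 1: XOR ciphertext with key:
  Ciphertext: 01100100
  Key:        00010000
  XOR:        01110100
Step 2: Plaintext = 01110100 = 116 in decimal.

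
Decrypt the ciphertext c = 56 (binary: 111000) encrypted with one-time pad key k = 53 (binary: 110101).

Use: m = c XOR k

Step 1: XOR ciphertext with key:
  Ciphertext: 111000
  Key:        110101
  XOR:        001101
Step 2: Plaintext = 001101 = 13 in decimal.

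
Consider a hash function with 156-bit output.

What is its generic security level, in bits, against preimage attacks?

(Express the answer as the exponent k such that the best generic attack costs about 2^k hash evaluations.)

Step 1: The hash has a 156-bit output.
Step 2: Preimage resistance means: given a digest h(x), it should be infeasible to find any input that hashes to it.
With a 156-bit output there are 2^156 possible digests, so a generic brute-force preimage search costs about 2^156 evaluations.
Step 3: Security level = 156 bits.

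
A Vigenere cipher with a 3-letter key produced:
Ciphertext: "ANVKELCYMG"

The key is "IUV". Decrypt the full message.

Step 1: Key 'IUV' has length 3. Extended key: IUVIUVIUVI
Step 2: Decrypt each position:
  A(0) - I(8) = 18 = S
  N(13) - U(20) = 19 = T
  V(21) - V(21) = 0 = A
  K(10) - I(8) = 2 = C
  E(4) - U(20) = 10 = K
  L(11) - V(21) = 16 = Q
  C(2) - I(8) = 20 = U
  Y(24) - U(20) = 4 = E
  M(12) - V(21) = 17 = R
  G(6) - I(8) = 24 = Y
Plaintext: STACKQUERY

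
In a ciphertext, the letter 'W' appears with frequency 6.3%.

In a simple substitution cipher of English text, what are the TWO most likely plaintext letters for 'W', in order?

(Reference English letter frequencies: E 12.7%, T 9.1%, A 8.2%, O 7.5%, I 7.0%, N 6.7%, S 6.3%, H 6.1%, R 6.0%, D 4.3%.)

Step 1: Observed frequency of 'W' is 6.3%.
Step 2: Compute distances to each reference frequency and sort:
  S (6.3%): difference = 0.0% <-- BEST
  H (6.1%): difference = 0.2% <-- RUNNER-UP
  R (6.0%): difference = 0.3%
  N (6.7%): difference = 0.4%
  I (7.0%): difference = 0.7%
Step 3: Most likely is 'S' (6.3%, diff 0.0%); second most likely is 'H' (6.1%, diff 0.2%).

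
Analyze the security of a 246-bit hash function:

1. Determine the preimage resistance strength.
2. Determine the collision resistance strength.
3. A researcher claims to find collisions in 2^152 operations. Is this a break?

Step 1: Preimage resistance requires brute-force of 2^246 operations.
Step 2: Collision resistance (birthday bound) = 2^(246/2) = 2^123.
Step 3: The claimed attack costs 2^152 operations.
Step 4: Since 2^152 >= 2^123, the claimed attack is no faster than the generic birthday attack, so this does not break collision resistance.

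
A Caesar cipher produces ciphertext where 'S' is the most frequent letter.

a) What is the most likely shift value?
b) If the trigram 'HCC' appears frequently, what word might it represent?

Step 1: In English, 'E' is the most frequent letter (12.7%).
Step 2: The most frequent ciphertext letter is 'S' (position 18).
Step 3: Shift = (18 - 4) mod 26 = 14.
Step 4: Decrypt 'HCC' by shifting back 14:
  H -> T
  C -> O
  C -> O
Step 5: 'HCC' decrypts to 'TOO'.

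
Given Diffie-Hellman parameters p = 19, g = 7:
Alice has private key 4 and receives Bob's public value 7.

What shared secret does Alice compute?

Step 1: s = B^a mod p = 7^4 mod 19.
  7^1 mod 19 = 7
  7^2 mod 19 = (7 * 7) mod 19 = 11
  7^3 mod 19 = (11 * 7) mod 19 = 1
  7^4 mod 19 = (1 * 7) mod 19 = 7
Result: shared secret = 7.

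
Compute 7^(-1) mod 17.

Step 1: We need x such that 7 * x = 1 (mod 17).
Step 2: Using the extended Euclidean algorithm or trial:
  7 * 5 = 35 = 2 * 17 + 1.
Step 3: Since 35 mod 17 = 1, the inverse is x = 5.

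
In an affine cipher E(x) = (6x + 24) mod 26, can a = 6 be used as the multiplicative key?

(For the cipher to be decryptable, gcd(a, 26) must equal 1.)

Step 1: Compute gcd(6, 26).
Step 2: gcd(6, 26) = 2.
Since gcd = 2 != 1, 6 shares a common factor with 26, so it cannot be used.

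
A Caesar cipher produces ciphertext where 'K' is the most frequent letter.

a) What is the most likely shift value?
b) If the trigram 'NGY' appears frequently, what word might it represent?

Step 1: In English, 'E' is the most frequent letter (12.7%).
Step 2: The most frequent ciphertext letter is 'K' (position 10).
Step 3: Shift = (10 - 4) mod 26 = 6.
Step 4: Decrypt 'NGY' by shifting back 6:
  N -> H
  G -> A
  Y -> S
Step 5: 'NGY' decrypts to 'HAS'.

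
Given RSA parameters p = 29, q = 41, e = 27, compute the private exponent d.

Step 1: n = 29 * 41 = 1189.
Step 2: phi(n) = 28 * 40 = 1120.
Step 3: Find d such that 27 * d = 1 (mod 1120).
Step 4: d = 27^(-1) mod 1120 = 83.
Verification: 27 * 83 = 2241 = 2 * 1120 + 1.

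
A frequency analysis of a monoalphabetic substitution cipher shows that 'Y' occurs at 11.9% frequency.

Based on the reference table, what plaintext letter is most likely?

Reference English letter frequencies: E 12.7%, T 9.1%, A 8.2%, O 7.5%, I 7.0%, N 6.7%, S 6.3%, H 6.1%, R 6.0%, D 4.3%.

Step 1: The observed frequency is 11.9%.
Step 2: Compare with English frequencies:
  E: 12.7% (difference: 0.8%) <-- closest
  T: 9.1% (difference: 2.8%)
  A: 8.2% (difference: 3.7%)
  O: 7.5% (difference: 4.4%)
  I: 7.0% (difference: 4.9%)
  N: 6.7% (difference: 5.2%)
  S: 6.3% (difference: 5.6%)
  H: 6.1% (difference: 5.8%)
  R: 6.0% (difference: 5.9%)
  D: 4.3% (difference: 7.6%)
Step 3: 'Y' most likely represents 'E' (frequency 12.7%).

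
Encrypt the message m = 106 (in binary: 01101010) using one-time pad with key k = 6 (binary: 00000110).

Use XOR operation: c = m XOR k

Step 1: Write out the XOR operation bit by bit:
  Message: 01101010
  Key:     00000110
  XOR:     01101100
Step 2: Convert to decimal: 01101100 = 108.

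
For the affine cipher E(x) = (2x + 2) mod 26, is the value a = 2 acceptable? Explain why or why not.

Step 1: Compute gcd(2, 26).
Step 2: gcd(2, 26) = 2.
Since gcd = 2 != 1, 2 shares a common factor with 26, so it cannot be used.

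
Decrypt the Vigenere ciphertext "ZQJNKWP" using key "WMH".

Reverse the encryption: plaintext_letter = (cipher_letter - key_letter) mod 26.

Step 1: Extend key: WMHWMHW
Step 2: Decrypt each letter (c - k) mod 26:
  Z(25) - W(22) = (25-22) mod 26 = 3 = D
  Q(16) - M(12) = (16-12) mod 26 = 4 = E
  J(9) - H(7) = (9-7) mod 26 = 2 = C
  N(13) - W(22) = (13-22) mod 26 = 17 = R
  K(10) - M(12) = (10-12) mod 26 = 24 = Y
  W(22) - H(7) = (22-7) mod 26 = 15 = P
  P(15) - W(22) = (15-22) mod 26 = 19 = T
Plaintext: DECRYPT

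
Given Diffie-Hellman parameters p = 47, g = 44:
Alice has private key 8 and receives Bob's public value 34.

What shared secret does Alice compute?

Step 1: s = B^a mod p = 34^8 mod 47.
  34^1 mod 47 = 34
  34^2 mod 47 = (34 * 34) mod 47 = 28
  34^3 mod 47 = (28 * 34) mod 47 = 12
  34^4 mod 47 = (12 * 34) mod 47 = 32
  34^5 mod 47 = (32 * 34) mod 47 = 7
  34^6 mod 47 = (7 * 34) mod 47 = 3
  34^7 mod 47 = (3 * 34) mod 47 = 8
  34^8 mod 47 = (8 * 34) mod 47 = 37
Result: shared secret = 37.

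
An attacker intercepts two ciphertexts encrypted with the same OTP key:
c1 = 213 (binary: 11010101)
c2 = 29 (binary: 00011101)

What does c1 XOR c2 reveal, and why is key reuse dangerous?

Step 1: c1 XOR c2 = (m1 XOR k) XOR (m2 XOR k).
Step 2: By XOR associativity/commutativity: = m1 XOR m2 XOR k XOR k = m1 XOR m2.
Step 3: 11010101 XOR 00011101 = 11001000 = 200.
Step 4: The key cancels out! An attacker learns m1 XOR m2 = 200, revealing the relationship between plaintexts.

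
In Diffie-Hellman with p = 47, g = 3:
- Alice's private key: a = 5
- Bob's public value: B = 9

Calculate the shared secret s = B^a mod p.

Step 1: s = B^a mod p = 9^5 mod 47.
  9^1 mod 47 = 9
  9^2 mod 47 = (9 * 9) mod 47 = 34
  9^3 mod 47 = (34 * 9) mod 47 = 24
  9^4 mod 47 = (24 * 9) mod 47 = 28
  9^5 mod 47 = (28 * 9) mod 47 = 17
Result: shared secret = 17.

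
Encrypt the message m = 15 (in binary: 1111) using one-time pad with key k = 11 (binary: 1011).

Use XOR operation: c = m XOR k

Step 1: Write out the XOR operation bit by bit:
  Message: 1111
  Key:     1011
  XOR:     0100
Step 2: Convert to decimal: 0100 = 4.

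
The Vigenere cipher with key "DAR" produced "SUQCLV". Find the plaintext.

Step 1: Extend key: DARDAR
Step 2: Decrypt each letter (c - k) mod 26:
  S(18) - D(3) = (18-3) mod 26 = 15 = P
  U(20) - A(0) = (20-0) mod 26 = 20 = U
  Q(16) - R(17) = (16-17) mod 26 = 25 = Z
  C(2) - D(3) = (2-3) mod 26 = 25 = Z
  L(11) - A(0) = (11-0) mod 26 = 11 = L
  V(21) - R(17) = (21-17) mod 26 = 4 = E
Plaintext: PUZZLE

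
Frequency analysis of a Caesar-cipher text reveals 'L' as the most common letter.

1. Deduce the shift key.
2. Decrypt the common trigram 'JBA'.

Step 1: In English, 'E' is the most frequent letter (12.7%).
Step 2: The most frequent ciphertext letter is 'L' (position 11).
Step 3: Shift = (11 - 4) mod 26 = 7.
Step 4: Decrypt 'JBA' by shifting back 7:
  J -> C
  B -> U
  A -> T
Step 5: 'JBA' decrypts to 'CUT'.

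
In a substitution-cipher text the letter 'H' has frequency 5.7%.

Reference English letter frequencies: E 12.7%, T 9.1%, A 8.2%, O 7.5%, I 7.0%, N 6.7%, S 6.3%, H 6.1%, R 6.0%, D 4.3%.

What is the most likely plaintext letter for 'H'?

Step 1: The observed frequency is 5.7%.
Step 2: Compare with English frequencies:
  E: 12.7% (difference: 7.0%)
  T: 9.1% (difference: 3.4%)
  A: 8.2% (difference: 2.5%)
  O: 7.5% (difference: 1.8%)
  I: 7.0% (difference: 1.3%)
  N: 6.7% (difference: 1.0%)
  S: 6.3% (difference: 0.6%)
  H: 6.1% (difference: 0.4%)
  R: 6.0% (difference: 0.3%) <-- closest
  D: 4.3% (difference: 1.4%)
Step 3: 'H' most likely represents 'R' (frequency 6.0%).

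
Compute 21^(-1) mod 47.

Step 1: We need x such that 21 * x = 1 (mod 47).
Step 2: Using the extended Euclidean algorithm or trial:
  21 * 9 = 189 = 4 * 47 + 1.
Step 3: Since 189 mod 47 = 1, the inverse is x = 9.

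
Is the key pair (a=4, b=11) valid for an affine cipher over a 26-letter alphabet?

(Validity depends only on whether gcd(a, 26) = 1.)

Step 1: Compute gcd(4, 26).
Step 2: gcd(4, 26) = 2.
Since gcd = 2 != 1, 4 shares a common factor with 26, so it cannot be used.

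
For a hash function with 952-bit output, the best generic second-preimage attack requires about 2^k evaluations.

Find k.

Step 1: The hash has a 952-bit output.
Step 2: Second-preimage resistance means: given a specific input x, it should be infeasible to find a different y with h(y) = h(x).
With a 952-bit output, a generic search for a second preimage costs about 2^952 evaluations (each trial matches the fixed target with probability 2^-952).
Step 3: Security level = 952 bits.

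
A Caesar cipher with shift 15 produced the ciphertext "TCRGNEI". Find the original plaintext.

Step 1: Reverse the shift by subtracting 15 from each letter position.
  T (position 19) -> position (19-15) mod 26 = 4 -> E
  C (position 2) -> position (2-15) mod 26 = 13 -> N
  R (position 17) -> position (17-15) mod 26 = 2 -> C
  G (position 6) -> position (6-15) mod 26 = 17 -> R
  N (position 13) -> position (13-15) mod 26 = 24 -> Y
  E (position 4) -> position (4-15) mod 26 = 15 -> P
  I (position 8) -> position (8-15) mod 26 = 19 -> T
Decrypted message: ENCRYPT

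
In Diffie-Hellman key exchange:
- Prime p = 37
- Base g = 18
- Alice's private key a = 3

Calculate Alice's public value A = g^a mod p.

Step 1: A = g^a mod p = 18^3 mod 37.
  18^1 mod 37 = 18
  18^2 mod 37 = (18 * 18) mod 37 = 28
  18^3 mod 37 = (28 * 18) mod 37 = 23
Result: A = 23.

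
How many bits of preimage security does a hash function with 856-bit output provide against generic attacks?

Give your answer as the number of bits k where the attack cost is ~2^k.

Step 1: The hash has a 856-bit output.
Step 2: Preimage resistance means: given a digest h(x), it should be infeasible to find any input that hashes to it.
With a 856-bit output there are 2^856 possible digests, so a generic brute-force preimage search costs about 2^856 evaluations.
Step 3: Security level = 856 bits.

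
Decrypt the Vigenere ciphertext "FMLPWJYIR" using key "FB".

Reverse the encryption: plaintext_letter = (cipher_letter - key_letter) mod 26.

Step 1: Extend key: FBFBFBFBF
Step 2: Decrypt each letter (c - k) mod 26:
  F(5) - F(5) = (5-5) mod 26 = 0 = A
  M(12) - B(1) = (12-1) mod 26 = 11 = L
  L(11) - F(5) = (11-5) mod 26 = 6 = G
  P(15) - B(1) = (15-1) mod 26 = 14 = O
  W(22) - F(5) = (22-5) mod 26 = 17 = R
  J(9) - B(1) = (9-1) mod 26 = 8 = I
  Y(24) - F(5) = (24-5) mod 26 = 19 = T
  I(8) - B(1) = (8-1) mod 26 = 7 = H
  R(17) - F(5) = (17-5) mod 26 = 12 = M
Plaintext: ALGORITHM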